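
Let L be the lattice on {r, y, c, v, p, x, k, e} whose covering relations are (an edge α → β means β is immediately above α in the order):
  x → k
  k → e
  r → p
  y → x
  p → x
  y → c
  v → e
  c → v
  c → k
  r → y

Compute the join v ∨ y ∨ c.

Common upper bounds of {v, y, c}: e, v.
The least among these is v.

v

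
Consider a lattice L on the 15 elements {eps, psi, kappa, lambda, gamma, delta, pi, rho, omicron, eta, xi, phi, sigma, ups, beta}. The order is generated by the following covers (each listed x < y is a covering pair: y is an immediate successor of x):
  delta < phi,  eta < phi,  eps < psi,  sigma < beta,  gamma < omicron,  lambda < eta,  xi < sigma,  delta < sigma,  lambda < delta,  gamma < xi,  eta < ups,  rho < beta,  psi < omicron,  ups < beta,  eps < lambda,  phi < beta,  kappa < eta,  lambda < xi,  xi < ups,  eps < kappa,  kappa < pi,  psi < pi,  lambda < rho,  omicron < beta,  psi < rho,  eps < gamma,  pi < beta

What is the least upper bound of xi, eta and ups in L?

Common upper bounds of {xi, eta, ups}: beta, ups.
The least among these is ups.

ups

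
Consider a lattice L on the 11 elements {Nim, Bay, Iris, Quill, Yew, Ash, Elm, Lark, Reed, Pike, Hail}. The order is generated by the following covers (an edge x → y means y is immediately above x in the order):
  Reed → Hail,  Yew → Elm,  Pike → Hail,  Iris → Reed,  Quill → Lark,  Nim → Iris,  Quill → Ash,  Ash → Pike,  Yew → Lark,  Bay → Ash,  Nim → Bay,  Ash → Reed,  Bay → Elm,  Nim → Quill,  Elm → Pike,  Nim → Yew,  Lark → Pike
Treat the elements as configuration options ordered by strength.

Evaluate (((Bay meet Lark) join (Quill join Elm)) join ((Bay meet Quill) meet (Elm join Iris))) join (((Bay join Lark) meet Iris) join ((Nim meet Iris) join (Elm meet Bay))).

Pike

Bay ∧ Lark = Nim
Quill ∨ Elm = Pike
Nim ∨ Pike = Pike
Bay ∧ Quill = Nim
Elm ∨ Iris = Hail
Nim ∧ Hail = Nim
Pike ∨ Nim = Pike
Bay ∨ Lark = Pike
Pike ∧ Iris = Nim
Nim ∧ Iris = Nim
Elm ∧ Bay = Bay
Nim ∨ Bay = Bay
Nim ∨ Bay = Bay
Pike ∨ Bay = Pike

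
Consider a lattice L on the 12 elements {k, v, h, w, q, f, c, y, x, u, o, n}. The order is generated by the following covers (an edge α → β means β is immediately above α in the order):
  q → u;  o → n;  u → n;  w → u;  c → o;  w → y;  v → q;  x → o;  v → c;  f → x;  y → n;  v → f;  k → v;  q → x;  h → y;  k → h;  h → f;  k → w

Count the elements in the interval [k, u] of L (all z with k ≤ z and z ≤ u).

5

The interval [k, u] = {k, q, u, v, w}, which has 5 elements.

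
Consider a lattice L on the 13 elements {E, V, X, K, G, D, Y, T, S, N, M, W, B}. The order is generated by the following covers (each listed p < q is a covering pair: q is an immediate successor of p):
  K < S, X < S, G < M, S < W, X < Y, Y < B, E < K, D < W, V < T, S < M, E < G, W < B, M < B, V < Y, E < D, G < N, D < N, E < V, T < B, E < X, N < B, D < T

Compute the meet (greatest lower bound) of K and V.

E

Common lower bounds of {K, V}: E.
The greatest among these is E.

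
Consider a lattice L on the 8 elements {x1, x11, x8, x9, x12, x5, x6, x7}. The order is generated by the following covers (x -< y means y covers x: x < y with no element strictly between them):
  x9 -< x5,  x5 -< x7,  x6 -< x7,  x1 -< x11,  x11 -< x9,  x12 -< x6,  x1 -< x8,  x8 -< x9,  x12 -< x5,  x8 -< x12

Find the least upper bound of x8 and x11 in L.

x9

Common upper bounds of {x8, x11}: x5, x7, x9.
The least among these is x9.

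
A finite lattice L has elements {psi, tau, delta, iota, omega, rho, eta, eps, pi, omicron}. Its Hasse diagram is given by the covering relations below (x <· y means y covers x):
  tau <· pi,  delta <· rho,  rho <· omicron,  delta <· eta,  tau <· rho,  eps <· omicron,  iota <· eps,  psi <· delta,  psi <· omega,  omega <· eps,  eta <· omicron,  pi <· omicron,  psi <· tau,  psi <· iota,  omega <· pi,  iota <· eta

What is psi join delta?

Common upper bounds of {psi, delta}: delta, eta, omicron, rho.
The least among these is delta.

delta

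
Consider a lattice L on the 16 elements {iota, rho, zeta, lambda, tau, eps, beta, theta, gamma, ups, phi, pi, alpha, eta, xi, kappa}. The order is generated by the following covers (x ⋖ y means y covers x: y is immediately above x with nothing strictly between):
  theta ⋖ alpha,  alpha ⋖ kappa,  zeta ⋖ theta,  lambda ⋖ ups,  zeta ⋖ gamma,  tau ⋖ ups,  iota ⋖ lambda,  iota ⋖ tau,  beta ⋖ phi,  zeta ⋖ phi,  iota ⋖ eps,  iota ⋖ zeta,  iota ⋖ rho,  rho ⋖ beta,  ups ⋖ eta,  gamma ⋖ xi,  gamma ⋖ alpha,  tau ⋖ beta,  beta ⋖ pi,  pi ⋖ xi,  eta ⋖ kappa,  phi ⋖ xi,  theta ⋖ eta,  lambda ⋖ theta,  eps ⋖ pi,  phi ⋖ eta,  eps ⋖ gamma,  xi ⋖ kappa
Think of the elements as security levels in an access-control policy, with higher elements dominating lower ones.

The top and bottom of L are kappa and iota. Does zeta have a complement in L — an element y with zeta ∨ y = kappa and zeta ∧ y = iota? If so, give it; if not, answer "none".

none

For every candidate y, either zeta ∨ y ≠ kappa or zeta ∧ y ≠ iota; no complement exists.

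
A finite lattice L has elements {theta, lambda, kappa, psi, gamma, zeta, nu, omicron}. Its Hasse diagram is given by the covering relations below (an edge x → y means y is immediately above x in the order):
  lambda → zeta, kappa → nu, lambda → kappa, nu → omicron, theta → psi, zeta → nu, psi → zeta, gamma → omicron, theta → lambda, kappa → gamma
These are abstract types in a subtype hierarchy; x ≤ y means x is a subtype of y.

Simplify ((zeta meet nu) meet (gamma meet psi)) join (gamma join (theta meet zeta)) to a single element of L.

gamma

zeta ∧ nu = zeta
gamma ∧ psi = theta
zeta ∧ theta = theta
theta ∧ zeta = theta
gamma ∨ theta = gamma
theta ∨ gamma = gamma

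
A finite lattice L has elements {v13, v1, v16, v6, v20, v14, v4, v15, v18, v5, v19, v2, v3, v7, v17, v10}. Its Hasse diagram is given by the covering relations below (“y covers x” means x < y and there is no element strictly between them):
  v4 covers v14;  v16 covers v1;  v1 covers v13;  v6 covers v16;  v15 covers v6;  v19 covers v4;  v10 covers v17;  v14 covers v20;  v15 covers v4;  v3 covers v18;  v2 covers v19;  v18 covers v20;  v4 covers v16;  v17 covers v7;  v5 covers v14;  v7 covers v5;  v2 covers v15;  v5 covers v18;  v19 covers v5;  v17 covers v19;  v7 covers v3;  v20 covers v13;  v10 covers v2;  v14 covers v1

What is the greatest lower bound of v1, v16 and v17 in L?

Common lower bounds of {v1, v16, v17}: v1, v13.
The greatest among these is v1.

v1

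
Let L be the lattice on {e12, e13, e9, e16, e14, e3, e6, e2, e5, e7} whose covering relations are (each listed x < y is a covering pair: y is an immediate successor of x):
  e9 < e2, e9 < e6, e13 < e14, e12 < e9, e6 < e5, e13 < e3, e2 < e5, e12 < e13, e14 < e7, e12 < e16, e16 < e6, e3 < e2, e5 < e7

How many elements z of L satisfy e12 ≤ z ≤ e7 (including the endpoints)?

10

The interval [e12, e7] = {e12, e13, e14, e16, e2, e3, e5, e6, e7, e9}, which has 10 elements.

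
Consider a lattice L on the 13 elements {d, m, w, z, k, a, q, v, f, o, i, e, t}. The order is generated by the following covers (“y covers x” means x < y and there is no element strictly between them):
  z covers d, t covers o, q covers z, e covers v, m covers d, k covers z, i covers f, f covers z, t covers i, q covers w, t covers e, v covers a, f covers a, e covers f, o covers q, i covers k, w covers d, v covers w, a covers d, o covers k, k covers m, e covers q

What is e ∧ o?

q

Common lower bounds of {e, o}: d, q, w, z.
The greatest among these is q.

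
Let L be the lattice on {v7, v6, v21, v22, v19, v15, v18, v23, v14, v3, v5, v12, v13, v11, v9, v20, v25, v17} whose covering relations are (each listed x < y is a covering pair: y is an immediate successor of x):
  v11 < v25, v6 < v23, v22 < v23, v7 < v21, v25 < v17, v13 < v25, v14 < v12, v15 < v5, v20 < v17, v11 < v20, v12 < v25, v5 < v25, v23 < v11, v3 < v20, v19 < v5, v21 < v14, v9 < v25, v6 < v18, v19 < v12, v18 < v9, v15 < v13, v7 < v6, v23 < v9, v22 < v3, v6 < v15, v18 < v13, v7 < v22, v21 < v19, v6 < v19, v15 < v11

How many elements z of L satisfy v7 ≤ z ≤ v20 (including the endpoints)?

The interval [v7, v20] = {v11, v15, v20, v22, v23, v3, v6, v7}, which has 8 elements.

8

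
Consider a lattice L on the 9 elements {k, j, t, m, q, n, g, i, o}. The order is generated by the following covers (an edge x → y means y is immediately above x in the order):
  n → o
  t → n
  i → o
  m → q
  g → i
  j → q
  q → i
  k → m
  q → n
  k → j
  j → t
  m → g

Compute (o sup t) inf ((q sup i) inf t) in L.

o ∨ t = o
q ∨ i = i
i ∧ t = j
o ∧ j = j

j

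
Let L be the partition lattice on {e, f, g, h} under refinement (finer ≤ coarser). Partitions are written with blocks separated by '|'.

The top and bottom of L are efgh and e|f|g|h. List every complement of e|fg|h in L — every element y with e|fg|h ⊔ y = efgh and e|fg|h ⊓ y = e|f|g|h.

Need y with e|fg|h ∨ y = efgh and e|fg|h ∧ y = e|f|g|h.
Checking each element gives: efh|g, ef|gh, egh|f, eg|fh.

efh|g, ef|gh, egh|f, eg|fh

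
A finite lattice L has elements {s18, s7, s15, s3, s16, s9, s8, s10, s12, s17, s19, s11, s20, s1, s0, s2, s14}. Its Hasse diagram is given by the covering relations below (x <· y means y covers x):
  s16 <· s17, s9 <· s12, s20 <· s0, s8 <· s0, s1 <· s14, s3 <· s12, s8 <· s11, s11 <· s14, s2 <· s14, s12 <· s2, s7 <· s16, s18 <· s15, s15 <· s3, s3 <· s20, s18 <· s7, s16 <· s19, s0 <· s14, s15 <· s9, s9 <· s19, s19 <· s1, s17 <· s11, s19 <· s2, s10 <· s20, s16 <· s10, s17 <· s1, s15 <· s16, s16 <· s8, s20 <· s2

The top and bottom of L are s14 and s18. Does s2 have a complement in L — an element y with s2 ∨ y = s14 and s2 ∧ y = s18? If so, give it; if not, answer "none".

For every candidate y, either s2 ∨ y ≠ s14 or s2 ∧ y ≠ s18; no complement exists.

none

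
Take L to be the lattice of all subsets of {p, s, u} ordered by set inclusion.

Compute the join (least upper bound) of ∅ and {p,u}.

Common upper bounds of {∅, {p,u}}: {p,s,u}, {p,u}.
The least among these is {p,u}.

{p,u}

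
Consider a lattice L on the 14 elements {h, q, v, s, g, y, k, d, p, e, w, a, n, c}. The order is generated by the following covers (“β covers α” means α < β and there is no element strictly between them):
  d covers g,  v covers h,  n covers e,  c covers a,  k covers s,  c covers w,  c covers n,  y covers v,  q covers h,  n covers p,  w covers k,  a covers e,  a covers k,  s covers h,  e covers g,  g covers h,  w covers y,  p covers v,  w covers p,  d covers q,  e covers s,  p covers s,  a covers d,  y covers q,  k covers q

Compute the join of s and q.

k

Common upper bounds of {s, q}: a, c, k, w.
The least among these is k.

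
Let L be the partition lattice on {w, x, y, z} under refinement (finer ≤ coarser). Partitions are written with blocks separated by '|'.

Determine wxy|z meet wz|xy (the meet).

w|xy|z

The meet (common refinement) of wxy|z and wz|xy intersects blocks pairwise, giving w|xy|z.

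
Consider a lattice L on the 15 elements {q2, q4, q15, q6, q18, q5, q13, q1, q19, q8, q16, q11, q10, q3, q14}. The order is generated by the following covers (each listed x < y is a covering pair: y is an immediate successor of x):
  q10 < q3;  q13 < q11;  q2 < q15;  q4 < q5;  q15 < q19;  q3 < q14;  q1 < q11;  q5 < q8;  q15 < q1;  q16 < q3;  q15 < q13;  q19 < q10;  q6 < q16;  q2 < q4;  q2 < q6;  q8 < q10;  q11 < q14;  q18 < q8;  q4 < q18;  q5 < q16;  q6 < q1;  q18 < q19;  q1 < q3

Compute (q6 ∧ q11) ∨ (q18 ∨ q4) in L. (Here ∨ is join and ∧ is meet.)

q6 ∧ q11 = q6
q18 ∨ q4 = q18
q6 ∨ q18 = q3

q3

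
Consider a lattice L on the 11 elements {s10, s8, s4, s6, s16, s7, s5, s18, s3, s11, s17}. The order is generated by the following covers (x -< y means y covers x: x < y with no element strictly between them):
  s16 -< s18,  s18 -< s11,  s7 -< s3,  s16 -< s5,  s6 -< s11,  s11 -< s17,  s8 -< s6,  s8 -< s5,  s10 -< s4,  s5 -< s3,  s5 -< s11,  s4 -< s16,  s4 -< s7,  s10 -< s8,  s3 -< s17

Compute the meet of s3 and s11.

s5

Common lower bounds of {s3, s11}: s10, s16, s4, s5, s8.
The greatest among these is s5.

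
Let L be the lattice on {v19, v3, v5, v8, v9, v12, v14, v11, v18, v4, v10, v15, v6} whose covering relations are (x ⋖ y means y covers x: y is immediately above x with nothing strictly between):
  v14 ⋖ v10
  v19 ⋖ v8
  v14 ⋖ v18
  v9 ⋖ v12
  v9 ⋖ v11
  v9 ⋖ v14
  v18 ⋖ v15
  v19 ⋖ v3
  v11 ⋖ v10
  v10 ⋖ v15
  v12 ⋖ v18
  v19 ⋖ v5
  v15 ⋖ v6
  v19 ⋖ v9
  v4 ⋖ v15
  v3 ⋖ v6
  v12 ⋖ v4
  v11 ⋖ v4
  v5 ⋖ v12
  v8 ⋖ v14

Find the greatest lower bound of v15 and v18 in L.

v18

Common lower bounds of {v15, v18}: v12, v14, v18, v19, v5, v8, v9.
The greatest among these is v18.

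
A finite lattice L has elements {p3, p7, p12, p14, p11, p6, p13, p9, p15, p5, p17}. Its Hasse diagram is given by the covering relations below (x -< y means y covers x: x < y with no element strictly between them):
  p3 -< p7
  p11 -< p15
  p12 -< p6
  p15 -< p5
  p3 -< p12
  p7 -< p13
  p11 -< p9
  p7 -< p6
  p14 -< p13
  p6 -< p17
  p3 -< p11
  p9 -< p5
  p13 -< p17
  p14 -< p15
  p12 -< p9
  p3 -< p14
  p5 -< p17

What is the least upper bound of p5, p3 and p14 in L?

p5

Common upper bounds of {p5, p3, p14}: p17, p5.
The least among these is p5.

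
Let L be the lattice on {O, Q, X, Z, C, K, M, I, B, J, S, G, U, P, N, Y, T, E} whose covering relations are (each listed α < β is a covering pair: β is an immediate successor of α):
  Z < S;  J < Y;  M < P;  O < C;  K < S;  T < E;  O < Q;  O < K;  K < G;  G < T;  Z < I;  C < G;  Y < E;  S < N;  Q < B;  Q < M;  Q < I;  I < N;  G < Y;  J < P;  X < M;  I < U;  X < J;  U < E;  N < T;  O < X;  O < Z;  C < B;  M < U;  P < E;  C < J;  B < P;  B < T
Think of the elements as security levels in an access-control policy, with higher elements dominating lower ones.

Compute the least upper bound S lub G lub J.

Common upper bounds of {S, G, J}: E.
The least among these is E.

E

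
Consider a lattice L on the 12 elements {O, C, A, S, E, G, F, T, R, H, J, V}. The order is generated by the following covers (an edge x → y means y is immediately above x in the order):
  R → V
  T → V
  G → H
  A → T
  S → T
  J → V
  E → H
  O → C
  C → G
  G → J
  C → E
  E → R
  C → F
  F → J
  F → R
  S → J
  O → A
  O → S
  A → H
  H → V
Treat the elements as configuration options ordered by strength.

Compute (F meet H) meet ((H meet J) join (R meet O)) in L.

F ∧ H = C
H ∧ J = G
R ∧ O = O
G ∨ O = G
C ∧ G = C

C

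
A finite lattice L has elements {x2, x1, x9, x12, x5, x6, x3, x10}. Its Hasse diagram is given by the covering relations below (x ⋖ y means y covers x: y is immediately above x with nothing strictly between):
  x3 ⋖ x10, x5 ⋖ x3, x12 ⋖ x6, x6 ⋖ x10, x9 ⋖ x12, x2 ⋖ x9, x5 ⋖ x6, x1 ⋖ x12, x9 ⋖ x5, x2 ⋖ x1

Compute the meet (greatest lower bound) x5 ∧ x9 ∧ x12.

x9

Common lower bounds of {x5, x9, x12}: x2, x9.
The greatest among these is x9.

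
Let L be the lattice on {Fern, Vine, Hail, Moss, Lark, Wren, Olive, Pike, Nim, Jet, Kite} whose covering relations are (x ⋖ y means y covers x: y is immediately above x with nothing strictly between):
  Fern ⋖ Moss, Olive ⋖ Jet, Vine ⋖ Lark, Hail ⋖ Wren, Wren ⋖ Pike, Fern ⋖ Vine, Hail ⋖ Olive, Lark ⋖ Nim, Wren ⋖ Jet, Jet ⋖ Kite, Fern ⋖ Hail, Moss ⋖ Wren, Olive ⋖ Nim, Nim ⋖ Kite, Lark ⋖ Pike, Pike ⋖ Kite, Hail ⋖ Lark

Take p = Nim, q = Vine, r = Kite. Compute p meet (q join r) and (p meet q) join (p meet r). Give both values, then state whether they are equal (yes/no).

Nim; Nim; yes

q join r = Kite, so p meet (q join r) = Nim meet Kite = Nim.
p meet q = Vine and p meet r = Nim, so (p meet q) join (p meet r) = Vine join Nim = Nim.
Equal: yes.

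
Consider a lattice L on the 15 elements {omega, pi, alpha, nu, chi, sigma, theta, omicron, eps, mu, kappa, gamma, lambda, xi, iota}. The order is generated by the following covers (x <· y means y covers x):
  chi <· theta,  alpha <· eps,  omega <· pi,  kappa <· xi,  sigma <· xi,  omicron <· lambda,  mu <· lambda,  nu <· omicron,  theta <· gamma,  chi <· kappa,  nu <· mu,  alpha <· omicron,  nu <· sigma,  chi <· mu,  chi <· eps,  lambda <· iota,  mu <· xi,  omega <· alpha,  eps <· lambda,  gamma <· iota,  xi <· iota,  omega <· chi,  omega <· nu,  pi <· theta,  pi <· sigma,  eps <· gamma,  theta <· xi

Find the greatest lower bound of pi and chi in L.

Common lower bounds of {pi, chi}: omega.
The greatest among these is omega.

omega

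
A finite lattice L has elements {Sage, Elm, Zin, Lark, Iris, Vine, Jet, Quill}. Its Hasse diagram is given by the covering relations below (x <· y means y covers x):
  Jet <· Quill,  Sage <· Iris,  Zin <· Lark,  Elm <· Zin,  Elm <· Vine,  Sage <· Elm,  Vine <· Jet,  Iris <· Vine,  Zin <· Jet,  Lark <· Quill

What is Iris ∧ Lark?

Sage

Common lower bounds of {Iris, Lark}: Sage.
The greatest among these is Sage.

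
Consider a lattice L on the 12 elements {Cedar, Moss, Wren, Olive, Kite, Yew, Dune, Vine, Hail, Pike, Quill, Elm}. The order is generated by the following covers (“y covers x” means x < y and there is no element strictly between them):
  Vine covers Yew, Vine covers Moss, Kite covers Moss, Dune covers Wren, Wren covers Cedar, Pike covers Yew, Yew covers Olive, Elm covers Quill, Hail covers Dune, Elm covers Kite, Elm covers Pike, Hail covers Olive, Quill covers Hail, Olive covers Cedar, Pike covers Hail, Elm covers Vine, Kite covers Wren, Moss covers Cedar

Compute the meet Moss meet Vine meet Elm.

Moss

Common lower bounds of {Moss, Vine, Elm}: Cedar, Moss.
The greatest among these is Moss.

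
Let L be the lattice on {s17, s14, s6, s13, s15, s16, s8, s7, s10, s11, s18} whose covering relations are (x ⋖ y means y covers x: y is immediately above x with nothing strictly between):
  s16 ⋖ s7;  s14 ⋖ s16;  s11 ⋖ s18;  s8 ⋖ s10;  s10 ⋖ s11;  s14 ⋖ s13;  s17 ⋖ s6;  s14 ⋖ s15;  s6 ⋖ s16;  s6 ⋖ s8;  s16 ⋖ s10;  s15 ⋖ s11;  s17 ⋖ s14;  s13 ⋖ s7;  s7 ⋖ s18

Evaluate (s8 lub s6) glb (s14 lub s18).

s8 ∨ s6 = s8
s14 ∨ s18 = s18
s8 ∧ s18 = s8

s8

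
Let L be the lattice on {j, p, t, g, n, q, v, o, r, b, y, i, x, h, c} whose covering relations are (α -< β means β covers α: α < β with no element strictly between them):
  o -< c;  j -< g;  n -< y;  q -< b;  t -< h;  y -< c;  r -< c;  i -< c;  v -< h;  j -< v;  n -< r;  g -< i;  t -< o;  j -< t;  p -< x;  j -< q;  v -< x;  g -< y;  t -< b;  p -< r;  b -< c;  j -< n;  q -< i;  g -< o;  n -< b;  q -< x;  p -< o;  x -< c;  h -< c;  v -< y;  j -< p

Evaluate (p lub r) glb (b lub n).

p ∨ r = r
b ∨ n = b
r ∧ b = n

n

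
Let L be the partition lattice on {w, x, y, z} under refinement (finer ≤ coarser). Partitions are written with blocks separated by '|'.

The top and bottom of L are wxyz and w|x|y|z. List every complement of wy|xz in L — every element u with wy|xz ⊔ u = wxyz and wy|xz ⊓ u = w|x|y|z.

wx|yz, wx|y|z, wz|xy, wz|x|y, w|xy|z, w|x|yz

Need u with wy|xz ∨ u = wxyz and wy|xz ∧ u = w|x|y|z.
Checking each element gives: wx|yz, wx|y|z, wz|xy, wz|x|y, w|xy|z, w|x|yz.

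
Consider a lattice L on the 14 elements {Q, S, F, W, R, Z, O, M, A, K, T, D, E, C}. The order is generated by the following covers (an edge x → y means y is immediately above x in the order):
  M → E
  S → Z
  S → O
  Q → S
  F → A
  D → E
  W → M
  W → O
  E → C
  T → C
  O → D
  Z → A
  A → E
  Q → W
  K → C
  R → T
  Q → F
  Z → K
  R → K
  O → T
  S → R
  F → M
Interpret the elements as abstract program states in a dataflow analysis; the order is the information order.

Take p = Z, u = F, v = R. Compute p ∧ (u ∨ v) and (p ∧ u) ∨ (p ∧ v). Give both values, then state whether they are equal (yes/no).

Z; S; no

u ∨ v = C, so p ∧ (u ∨ v) = Z ∧ C = Z.
p ∧ u = Q and p ∧ v = S, so (p ∧ u) ∨ (p ∧ v) = Q ∨ S = S.
Equal: no.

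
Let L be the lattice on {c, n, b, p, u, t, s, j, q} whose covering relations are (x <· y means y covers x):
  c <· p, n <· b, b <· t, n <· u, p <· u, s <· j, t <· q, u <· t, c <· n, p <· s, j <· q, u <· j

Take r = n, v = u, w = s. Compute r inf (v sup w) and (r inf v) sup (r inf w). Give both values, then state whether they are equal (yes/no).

v sup w = j, so r inf (v sup w) = n inf j = n.
r inf v = n and r inf w = c, so (r inf v) sup (r inf w) = n sup c = n.
Equal: yes.

n; n; yes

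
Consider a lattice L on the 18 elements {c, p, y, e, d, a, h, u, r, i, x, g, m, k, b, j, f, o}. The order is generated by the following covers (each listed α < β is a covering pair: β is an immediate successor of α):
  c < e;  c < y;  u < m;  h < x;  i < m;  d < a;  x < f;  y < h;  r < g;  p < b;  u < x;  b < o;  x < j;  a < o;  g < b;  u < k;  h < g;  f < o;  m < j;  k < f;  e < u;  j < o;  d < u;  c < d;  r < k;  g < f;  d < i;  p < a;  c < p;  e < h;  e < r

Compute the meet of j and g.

Common lower bounds of {j, g}: c, e, h, y.
The greatest among these is h.

h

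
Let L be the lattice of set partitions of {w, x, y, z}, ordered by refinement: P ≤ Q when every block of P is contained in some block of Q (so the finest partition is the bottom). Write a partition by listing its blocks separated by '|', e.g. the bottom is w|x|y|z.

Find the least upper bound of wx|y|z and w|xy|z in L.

Common upper bounds of {wx|y|z, w|xy|z}: wxyz, wxy|z.
The least among these is wxy|z.

wxy|z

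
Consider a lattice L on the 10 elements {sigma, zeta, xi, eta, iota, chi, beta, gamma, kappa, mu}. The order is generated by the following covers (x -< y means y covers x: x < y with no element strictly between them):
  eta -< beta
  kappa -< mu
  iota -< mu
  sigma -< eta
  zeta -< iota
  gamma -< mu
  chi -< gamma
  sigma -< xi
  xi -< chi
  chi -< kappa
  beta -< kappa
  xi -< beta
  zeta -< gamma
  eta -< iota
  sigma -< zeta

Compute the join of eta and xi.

beta

Common upper bounds of {eta, xi}: beta, kappa, mu.
The least among these is beta.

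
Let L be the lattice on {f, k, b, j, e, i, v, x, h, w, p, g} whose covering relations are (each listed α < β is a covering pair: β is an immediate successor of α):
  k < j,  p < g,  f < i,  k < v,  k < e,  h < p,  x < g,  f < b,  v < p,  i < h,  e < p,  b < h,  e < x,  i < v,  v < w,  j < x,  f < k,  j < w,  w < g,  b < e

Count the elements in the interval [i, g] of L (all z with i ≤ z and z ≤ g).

The interval [i, g] = {g, h, i, p, v, w}, which has 6 elements.

6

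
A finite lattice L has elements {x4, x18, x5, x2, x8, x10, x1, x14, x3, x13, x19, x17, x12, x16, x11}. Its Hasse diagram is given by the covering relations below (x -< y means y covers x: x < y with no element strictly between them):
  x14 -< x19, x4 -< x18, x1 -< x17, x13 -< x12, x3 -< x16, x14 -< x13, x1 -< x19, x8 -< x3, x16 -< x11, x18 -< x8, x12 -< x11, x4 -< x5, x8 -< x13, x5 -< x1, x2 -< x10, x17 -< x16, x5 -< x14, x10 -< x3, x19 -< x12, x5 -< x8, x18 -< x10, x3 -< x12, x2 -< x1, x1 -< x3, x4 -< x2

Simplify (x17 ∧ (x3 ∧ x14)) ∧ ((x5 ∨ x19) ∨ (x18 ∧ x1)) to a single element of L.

x3 ∧ x14 = x5
x17 ∧ x5 = x5
x5 ∨ x19 = x19
x18 ∧ x1 = x4
x19 ∨ x4 = x19
x5 ∧ x19 = x5

x5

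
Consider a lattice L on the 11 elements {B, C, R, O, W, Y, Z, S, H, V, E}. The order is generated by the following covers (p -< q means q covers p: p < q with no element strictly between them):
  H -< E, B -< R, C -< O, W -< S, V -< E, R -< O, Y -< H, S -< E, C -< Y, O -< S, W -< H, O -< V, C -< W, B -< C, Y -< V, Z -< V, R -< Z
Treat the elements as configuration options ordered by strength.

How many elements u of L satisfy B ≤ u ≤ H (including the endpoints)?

5

The interval [B, H] = {B, C, H, W, Y}, which has 5 elements.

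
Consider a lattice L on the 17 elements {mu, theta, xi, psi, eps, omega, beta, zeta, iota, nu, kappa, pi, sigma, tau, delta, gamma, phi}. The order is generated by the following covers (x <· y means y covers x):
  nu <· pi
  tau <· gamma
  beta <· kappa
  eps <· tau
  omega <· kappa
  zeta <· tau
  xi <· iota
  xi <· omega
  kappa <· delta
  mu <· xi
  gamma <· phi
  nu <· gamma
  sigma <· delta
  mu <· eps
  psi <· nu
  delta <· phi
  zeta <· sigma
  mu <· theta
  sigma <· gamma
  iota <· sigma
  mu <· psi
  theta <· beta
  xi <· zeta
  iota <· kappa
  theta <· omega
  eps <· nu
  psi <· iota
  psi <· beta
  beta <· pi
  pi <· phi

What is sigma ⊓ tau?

zeta

Common lower bounds of {sigma, tau}: mu, xi, zeta.
The greatest among these is zeta.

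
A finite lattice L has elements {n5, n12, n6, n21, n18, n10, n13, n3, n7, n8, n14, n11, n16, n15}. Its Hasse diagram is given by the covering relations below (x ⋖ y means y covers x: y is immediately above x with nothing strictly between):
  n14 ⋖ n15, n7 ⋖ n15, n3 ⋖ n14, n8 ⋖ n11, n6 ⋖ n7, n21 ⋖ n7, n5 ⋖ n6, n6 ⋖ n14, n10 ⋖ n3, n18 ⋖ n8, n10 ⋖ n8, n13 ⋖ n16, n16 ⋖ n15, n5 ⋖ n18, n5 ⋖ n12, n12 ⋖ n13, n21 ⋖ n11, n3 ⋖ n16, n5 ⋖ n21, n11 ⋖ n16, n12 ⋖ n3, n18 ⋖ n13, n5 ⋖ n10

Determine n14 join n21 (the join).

Common upper bounds of {n14, n21}: n15.
The least among these is n15.

n15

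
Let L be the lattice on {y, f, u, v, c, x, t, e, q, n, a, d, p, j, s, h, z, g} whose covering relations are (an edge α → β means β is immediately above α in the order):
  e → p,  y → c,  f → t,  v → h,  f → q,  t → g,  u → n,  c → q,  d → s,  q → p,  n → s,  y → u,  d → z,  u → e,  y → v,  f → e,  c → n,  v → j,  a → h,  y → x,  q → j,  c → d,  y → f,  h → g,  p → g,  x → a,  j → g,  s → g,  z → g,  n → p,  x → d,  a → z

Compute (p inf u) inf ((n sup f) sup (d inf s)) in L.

u

p ∧ u = u
n ∨ f = p
d ∧ s = d
p ∨ d = g
u ∧ g = u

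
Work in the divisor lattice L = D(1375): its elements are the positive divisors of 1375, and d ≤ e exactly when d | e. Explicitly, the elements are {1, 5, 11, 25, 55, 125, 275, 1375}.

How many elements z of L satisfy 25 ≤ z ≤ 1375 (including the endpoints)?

4

The interval [25, 1375] = {125, 1375, 25, 275}, which has 4 elements.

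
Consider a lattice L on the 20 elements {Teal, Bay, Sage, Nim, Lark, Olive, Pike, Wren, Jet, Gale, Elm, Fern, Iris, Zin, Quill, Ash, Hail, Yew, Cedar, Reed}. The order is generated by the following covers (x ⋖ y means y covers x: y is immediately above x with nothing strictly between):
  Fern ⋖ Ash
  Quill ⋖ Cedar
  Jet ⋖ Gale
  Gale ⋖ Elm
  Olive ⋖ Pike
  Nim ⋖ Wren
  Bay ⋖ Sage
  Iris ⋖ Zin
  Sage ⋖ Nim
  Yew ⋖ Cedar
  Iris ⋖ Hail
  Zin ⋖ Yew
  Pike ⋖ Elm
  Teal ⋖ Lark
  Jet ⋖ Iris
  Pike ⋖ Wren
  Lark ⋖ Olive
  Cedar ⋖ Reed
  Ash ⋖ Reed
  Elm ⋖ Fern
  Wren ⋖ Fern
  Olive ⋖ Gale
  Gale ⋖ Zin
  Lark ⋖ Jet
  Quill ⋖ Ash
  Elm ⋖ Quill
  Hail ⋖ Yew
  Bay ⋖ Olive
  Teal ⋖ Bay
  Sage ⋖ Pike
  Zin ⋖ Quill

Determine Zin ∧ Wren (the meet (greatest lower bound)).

Olive

Common lower bounds of {Zin, Wren}: Bay, Lark, Olive, Teal.
The greatest among these is Olive.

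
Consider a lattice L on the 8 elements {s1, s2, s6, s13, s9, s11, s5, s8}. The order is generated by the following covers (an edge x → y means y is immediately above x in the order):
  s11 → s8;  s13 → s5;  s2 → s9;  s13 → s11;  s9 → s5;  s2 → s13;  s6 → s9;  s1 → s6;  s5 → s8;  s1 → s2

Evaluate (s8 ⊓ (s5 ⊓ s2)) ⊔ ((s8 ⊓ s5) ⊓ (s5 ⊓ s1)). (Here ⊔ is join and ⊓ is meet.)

s2

s5 ∧ s2 = s2
s8 ∧ s2 = s2
s8 ∧ s5 = s5
s5 ∧ s1 = s1
s5 ∧ s1 = s1
s2 ∨ s1 = s2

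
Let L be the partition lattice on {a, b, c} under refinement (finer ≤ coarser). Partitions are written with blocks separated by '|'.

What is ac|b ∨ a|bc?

abc

The join of ac|b and a|bc merges any blocks that overlap across the partitions, giving abc.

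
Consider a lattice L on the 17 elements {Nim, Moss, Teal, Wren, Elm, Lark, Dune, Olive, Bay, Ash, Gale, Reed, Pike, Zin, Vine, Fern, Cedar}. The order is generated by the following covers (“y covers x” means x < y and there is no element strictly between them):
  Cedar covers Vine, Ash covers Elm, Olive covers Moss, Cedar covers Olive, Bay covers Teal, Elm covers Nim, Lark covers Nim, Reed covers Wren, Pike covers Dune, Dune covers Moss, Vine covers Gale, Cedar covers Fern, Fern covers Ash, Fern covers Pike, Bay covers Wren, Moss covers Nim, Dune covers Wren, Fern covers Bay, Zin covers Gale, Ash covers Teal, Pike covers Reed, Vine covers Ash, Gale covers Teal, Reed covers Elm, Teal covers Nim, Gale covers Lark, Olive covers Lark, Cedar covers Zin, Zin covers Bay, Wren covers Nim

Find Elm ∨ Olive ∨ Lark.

Cedar

Common upper bounds of {Elm, Olive, Lark}: Cedar.
The least among these is Cedar.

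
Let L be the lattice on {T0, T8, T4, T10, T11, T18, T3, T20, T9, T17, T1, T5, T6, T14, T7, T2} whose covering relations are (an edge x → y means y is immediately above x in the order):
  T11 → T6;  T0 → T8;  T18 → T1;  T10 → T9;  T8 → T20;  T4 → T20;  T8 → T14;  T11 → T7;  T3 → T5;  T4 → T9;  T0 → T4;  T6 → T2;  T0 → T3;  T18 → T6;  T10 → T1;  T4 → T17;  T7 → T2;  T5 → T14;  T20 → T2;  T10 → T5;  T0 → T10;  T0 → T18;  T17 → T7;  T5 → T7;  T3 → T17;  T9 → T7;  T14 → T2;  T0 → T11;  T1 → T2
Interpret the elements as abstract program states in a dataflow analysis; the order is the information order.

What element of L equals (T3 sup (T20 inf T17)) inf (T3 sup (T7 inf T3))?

T20 ∧ T17 = T4
T3 ∨ T4 = T17
T7 ∧ T3 = T3
T3 ∨ T3 = T3
T17 ∧ T3 = T3

T3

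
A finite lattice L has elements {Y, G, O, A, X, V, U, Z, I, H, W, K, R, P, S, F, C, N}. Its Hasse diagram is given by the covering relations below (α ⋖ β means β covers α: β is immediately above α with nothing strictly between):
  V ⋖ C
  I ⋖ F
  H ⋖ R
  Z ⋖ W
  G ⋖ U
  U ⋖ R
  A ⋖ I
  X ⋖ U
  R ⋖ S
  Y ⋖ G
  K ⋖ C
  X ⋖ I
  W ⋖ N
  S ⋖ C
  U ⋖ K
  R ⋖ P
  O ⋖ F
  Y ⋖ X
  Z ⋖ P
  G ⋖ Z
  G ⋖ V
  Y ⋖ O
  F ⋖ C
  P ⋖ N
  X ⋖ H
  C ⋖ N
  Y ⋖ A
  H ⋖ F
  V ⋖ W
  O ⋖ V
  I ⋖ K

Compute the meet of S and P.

Common lower bounds of {S, P}: G, H, R, U, X, Y.
The greatest among these is R.

R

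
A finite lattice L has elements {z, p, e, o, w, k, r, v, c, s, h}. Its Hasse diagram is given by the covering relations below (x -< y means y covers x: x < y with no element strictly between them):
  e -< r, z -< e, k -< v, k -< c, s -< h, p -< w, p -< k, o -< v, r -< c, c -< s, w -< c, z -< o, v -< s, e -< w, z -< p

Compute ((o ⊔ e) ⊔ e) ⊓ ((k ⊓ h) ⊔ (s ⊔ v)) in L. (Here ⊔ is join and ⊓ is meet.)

o ∨ e = s
s ∨ e = s
k ∧ h = k
s ∨ v = s
k ∨ s = s
s ∧ s = s

s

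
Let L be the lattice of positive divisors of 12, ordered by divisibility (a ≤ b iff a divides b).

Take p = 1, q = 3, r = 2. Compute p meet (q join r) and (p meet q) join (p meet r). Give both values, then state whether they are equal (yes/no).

q join r = 6, so p meet (q join r) = 1 meet 6 = 1.
p meet q = 1 and p meet r = 1, so (p meet q) join (p meet r) = 1 join 1 = 1.
Equal: yes.

1; 1; yes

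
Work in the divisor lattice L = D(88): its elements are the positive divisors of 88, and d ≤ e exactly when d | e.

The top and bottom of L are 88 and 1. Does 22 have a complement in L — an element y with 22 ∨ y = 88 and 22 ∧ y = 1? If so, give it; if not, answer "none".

none

For every candidate y, either 22 ∨ y ≠ 88 or 22 ∧ y ≠ 1; no complement exists.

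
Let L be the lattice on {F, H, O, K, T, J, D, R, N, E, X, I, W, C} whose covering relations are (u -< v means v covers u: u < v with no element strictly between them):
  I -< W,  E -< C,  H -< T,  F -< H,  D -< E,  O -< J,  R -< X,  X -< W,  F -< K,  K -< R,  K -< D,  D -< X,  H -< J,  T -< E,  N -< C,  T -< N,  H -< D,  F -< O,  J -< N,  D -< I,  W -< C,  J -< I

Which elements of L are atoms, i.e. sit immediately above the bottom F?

H, K, O

The atoms are exactly the elements that cover F: H, K, O.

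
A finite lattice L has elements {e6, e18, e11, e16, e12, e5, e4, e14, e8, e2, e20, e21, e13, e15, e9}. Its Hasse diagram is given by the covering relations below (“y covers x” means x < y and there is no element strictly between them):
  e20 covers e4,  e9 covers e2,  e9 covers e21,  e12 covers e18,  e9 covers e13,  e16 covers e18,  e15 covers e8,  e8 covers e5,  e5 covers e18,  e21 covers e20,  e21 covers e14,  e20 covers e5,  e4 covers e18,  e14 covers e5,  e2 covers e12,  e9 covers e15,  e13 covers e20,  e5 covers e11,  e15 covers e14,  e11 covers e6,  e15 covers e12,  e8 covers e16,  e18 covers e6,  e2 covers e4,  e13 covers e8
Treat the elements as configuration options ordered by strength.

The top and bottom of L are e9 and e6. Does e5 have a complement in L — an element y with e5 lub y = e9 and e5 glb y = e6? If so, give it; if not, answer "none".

For every candidate y, either e5 ∨ y ≠ e9 or e5 ∧ y ≠ e6; no complement exists.

none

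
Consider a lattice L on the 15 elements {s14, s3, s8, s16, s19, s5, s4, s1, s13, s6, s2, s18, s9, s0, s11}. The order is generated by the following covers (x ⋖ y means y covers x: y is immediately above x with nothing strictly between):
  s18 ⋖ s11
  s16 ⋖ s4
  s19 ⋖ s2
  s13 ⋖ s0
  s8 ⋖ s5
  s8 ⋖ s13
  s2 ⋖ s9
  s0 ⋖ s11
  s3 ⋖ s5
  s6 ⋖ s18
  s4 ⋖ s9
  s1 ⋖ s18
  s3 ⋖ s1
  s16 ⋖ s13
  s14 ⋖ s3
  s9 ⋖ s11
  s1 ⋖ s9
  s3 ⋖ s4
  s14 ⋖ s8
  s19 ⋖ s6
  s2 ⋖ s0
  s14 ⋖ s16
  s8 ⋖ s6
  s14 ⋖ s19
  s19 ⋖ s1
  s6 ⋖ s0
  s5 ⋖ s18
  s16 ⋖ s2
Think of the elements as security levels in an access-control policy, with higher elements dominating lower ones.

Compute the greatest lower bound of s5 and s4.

Common lower bounds of {s5, s4}: s14, s3.
The greatest among these is s3.

s3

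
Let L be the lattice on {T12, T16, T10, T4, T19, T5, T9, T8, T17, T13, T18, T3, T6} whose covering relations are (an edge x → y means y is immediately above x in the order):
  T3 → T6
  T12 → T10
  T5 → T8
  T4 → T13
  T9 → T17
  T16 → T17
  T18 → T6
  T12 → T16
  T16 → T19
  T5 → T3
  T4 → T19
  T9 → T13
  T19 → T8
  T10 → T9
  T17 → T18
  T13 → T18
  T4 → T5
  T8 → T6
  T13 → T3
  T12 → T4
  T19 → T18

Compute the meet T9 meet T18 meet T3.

T9

Common lower bounds of {T9, T18, T3}: T10, T12, T9.
The greatest among these is T9.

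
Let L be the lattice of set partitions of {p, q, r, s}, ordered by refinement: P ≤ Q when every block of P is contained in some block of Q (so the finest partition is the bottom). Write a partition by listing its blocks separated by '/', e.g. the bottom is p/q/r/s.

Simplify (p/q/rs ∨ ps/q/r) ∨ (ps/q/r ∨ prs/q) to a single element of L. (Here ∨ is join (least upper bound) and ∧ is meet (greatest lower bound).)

prs/q

p/q/rs ∨ ps/q/r = prs/q
ps/q/r ∨ prs/q = prs/q
prs/q ∨ prs/q = prs/q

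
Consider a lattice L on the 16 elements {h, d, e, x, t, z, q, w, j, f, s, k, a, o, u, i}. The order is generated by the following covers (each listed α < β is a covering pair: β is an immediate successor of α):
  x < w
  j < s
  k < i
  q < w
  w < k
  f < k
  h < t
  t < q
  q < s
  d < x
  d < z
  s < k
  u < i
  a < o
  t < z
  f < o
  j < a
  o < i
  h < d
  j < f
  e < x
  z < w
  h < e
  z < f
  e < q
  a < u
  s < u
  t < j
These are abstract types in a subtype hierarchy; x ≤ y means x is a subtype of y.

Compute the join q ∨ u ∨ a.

Common upper bounds of {q, u, a}: i, u.
The least among these is u.

u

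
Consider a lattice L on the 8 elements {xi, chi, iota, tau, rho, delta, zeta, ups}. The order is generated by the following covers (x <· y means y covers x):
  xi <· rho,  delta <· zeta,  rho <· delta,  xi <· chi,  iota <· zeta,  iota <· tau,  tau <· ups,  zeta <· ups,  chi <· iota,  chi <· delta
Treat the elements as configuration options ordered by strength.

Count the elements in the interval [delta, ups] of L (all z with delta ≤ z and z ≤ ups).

The interval [delta, ups] = {delta, ups, zeta}, which has 3 elements.

3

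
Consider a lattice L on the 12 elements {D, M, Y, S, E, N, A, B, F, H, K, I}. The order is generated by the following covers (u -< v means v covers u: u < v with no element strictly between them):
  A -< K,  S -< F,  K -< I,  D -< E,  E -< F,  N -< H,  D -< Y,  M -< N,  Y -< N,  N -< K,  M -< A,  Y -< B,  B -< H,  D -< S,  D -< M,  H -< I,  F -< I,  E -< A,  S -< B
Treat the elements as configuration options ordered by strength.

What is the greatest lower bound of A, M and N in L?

M

Common lower bounds of {A, M, N}: D, M.
The greatest among these is M.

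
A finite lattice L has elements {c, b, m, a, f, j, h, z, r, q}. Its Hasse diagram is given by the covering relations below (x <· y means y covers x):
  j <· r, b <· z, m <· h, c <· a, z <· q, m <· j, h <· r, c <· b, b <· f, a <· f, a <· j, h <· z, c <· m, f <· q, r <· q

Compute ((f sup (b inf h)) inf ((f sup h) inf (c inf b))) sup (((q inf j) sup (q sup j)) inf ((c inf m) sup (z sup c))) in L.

b ∧ h = c
f ∨ c = f
f ∨ h = q
c ∧ b = c
q ∧ c = c
f ∧ c = c
q ∧ j = j
q ∨ j = q
j ∨ q = q
c ∧ m = c
z ∨ c = z
c ∨ z = z
q ∧ z = z
c ∨ z = z

z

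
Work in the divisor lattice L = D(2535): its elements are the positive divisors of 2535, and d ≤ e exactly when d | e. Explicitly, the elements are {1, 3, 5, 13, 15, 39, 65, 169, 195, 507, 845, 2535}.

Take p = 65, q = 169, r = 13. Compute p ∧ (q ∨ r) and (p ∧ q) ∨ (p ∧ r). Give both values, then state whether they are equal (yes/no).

13; 13; yes

q ∨ r = 169, so p ∧ (q ∨ r) = 65 ∧ 169 = 13.
p ∧ q = 13 and p ∧ r = 13, so (p ∧ q) ∨ (p ∧ r) = 13 ∨ 13 = 13.
Equal: yes.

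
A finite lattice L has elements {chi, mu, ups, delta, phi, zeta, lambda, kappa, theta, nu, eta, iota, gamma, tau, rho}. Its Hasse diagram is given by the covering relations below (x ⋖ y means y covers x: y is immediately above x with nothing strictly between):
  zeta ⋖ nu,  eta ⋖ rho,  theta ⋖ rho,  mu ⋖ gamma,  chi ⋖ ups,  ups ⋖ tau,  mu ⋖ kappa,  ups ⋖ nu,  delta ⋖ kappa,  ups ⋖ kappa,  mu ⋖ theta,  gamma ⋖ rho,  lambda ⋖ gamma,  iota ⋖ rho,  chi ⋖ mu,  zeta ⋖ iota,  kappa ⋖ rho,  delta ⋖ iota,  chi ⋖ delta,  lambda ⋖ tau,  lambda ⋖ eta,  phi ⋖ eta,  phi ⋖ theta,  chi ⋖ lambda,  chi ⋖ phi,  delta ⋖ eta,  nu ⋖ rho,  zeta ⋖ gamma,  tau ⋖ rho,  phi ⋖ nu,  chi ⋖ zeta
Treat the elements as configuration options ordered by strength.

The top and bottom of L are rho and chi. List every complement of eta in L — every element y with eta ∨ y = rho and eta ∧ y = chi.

mu, ups, zeta

Need y with eta ∨ y = rho and eta ∧ y = chi.
Checking each element gives: mu, ups, zeta.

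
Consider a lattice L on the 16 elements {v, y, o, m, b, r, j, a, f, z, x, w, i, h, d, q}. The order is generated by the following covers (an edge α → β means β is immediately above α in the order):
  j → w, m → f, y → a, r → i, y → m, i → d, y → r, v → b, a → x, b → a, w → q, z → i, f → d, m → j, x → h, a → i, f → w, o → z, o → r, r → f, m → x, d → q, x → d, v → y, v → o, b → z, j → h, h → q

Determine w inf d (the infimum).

f

Common lower bounds of {w, d}: f, m, o, r, v, y.
The greatest among these is f.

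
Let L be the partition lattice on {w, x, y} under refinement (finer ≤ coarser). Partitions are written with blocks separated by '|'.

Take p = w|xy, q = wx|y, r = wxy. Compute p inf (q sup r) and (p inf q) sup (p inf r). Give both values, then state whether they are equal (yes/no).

w|xy; w|xy; yes

q sup r = wxy, so p inf (q sup r) = w|xy inf wxy = w|xy.
p inf q = w|x|y and p inf r = w|xy, so (p inf q) sup (p inf r) = w|x|y sup w|xy = w|xy.
Equal: yes.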